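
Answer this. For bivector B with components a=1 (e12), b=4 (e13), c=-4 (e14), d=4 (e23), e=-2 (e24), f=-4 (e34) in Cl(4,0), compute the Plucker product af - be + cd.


Plucker relation: af - be + cd
a*f = 1*(-4) = -4
b*e = 4*(-2) = -8
c*d = (-4)*4 = -16
af - be + cd = -4 - (-8) + (-16)
= -12


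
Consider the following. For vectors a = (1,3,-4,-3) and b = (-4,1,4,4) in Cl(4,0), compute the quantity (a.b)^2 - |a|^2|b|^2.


a . b = 1*(-4) + 3*1 + (-4)*4 + (-3)*4
= -4 + 3 + (-16) + (-12) = -29
|a|^2 = 1^2 + 3^2 + (-4)^2 + (-3)^2 = 35
|b|^2 = (-4)^2 + 1^2 + 4^2 + 4^2 = 49
(a.b)^2 = (-29)^2 = 841
|a|^2 * |b|^2 = 35 * 49 = 1715
Result = 841 - 1715 = -874


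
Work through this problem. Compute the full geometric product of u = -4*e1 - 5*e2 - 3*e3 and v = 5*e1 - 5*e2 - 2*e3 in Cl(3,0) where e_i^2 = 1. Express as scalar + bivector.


In Cl(3,0): e_i^2 = 1, e_ie_j = -e_je_i for i != j.
Scalar part = u . v = (-4)*5 + (-5)*(-5) + (-3)*(-2)
= -20 + 25 + 6 = 11
e12 coeff = (-4)*(-5) - (-5)*5 = 20 - (-25) = 45
e13 coeff = (-4)*(-2) - (-3)*5 = 8 - (-15) = 23
e23 coeff = (-5)*(-2) - (-3)*(-5) = 10 - 15 = -5
uv = 11 + 45*e12 + 23*e13 - 5*e23


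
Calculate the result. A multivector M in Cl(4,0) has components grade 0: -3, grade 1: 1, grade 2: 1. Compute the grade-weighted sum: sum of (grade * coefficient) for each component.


Grade-weighted sum = sum of grade_k * coefficient_k
0*(-3) = 0
1*1 = 1
2*1 = 2
Total = 0 + 1 + 2 = 3


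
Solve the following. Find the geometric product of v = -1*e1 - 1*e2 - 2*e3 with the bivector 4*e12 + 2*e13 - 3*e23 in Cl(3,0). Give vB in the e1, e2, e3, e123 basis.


vB has grade-1 (vector) and grade-3 (trivector) parts: vB = (v _| B) + (v ^ B).
Vector part <vB>_1:
  e1: -v2*b12 - v3*b13 = -(-1)*(4) - (-2)*(2) = 8
  e2: v1*b12 - v3*b23 = (-1)*(4) - (-2)*(-3) = -10
  e3: v1*b13 + v2*b23 = (-1)*(2) + (-1)*(-3) = 1
Trivector part <vB>_3:
  e123: v1*b23 - v2*b13 + v3*b12 = (-1)*(-3) - (-1)*(2) + (-2)*(4) = -3
vB = 8*e1 - 10*e2 + 1*e3 - 3*e123


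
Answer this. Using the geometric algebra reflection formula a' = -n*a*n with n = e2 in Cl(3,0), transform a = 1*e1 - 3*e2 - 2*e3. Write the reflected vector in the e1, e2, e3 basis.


Reflection formula: a' = -n*a*n, with n = e2 (unit vector, n^2 = 1).
For reflection through hyperplane perp to e2:
The component along e2 flips sign, others stay.
a = (1, -3, -2)
a' = (1, 3, -2)
a' = 1*e1 + 3*e2 - 2*e3


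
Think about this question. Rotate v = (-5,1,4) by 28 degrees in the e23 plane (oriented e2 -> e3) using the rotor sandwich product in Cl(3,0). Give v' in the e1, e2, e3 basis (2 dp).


Rotor R = cos(14deg) - sin(14deg)*e23
Rotation angle theta = 2 * 14 = 28 degrees in the e23 plane (e2 -> e3).
The component perpendicular to the plane (e1) is invariant: v'_1 = v1 = -5.00
cos(28deg) = 0.8829, sin(28deg) = 0.4695
v'_2 = v2*cos(theta) - v3*sin(theta) = 1*0.8829 - 4*0.4695 = -0.99
v'_3 = v2*sin(theta) + v3*cos(theta) = 1*0.4695 + 4*0.8829 = 4.00
v' = -5.00*e1 - 0.99*e2 + 4.00*e3


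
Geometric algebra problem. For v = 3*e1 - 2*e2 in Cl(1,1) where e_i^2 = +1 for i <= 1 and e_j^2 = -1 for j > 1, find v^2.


v^2 = sum of c_i^2 * e_i^2
Positive signature terms (e_i^2 = +1): 3^2 = 9
Negative signature terms (e_j^2 = -1): (-2)^2 = 4
v^2 = 9 - 4 = 5


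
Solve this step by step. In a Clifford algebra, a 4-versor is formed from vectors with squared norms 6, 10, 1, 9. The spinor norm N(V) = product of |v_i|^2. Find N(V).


Spinor norm N(V) = |v1|^2 * |v2|^2 * ... * |v4|^2
= 6 * 10 * 1 * 9
Running product: 6, 60, 60, 540
N(V) = 540


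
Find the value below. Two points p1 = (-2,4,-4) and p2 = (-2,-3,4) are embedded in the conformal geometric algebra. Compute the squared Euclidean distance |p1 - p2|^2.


p1 - p2 = (0, 7, -8)
|p1 - p2|^2 = 0^2 + 7^2 + (-8)^2
= 0 + 49 + 64
= 113


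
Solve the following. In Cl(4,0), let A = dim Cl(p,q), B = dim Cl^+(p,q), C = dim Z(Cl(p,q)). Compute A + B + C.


n = 4 + 0 = 4
Total dim = 2^4 = 16
Even subalgebra dim = 2^3 = 8
n is even, so center dim = 1
Sum = 16 + 8 + 1 = 25


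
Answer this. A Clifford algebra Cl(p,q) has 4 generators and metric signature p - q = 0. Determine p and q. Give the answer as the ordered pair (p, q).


We need p + q = 4 and p - q = 0.
Adding: 2p = 4 + 0 = 4, so p = 2.
Then q = 4 - 2 = 2.
(p, q) = (2, 2)


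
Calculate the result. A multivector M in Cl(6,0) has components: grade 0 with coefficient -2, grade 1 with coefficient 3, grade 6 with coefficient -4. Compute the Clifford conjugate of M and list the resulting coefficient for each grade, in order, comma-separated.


Clifford conjugate sign for grade k: (-1)^(k(k+1)/2)
Grade 0: (-1)^(0*1/2) = (-1)^0 = 1, coeff -2 -> -2
Grade 1: (-1)^(1*2/2) = (-1)^1 = -1, coeff 3 -> -3
Grade 6: (-1)^(6*7/2) = (-1)^21 = -1, coeff -4 -> 4
Conjugated coefficients: -2, -3, 4


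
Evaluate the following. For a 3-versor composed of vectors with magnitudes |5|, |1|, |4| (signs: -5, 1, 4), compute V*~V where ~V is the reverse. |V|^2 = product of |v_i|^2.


Each vector v_i has |v_i|^2 = s_i^2
Squared scales: (-5)^2 = 25, 1^2 = 1, 4^2 = 16
|V|^2 = 25 * 1 * 16
= 400


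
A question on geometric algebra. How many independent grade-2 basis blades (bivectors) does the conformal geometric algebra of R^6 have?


The conformal model of R^6 uses Cl(7,1) with m = 6 + 2 = 8 generators.
Number of grade-2 blades = C(m, 2) = C(8, 2)
= 8*7/2 = 28


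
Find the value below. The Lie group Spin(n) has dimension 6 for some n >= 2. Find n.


dim Spin(n) = dim so(n) = n(n-1)/2.
Solve n(n-1)/2 = 6, i.e. n^2 - n - 12 = 0.
Discriminant = 1 + 8*6 = 49
n = (1 + sqrt(49))/2 = (1 + 7)/2 = 4


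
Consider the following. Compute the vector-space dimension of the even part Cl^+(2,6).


Even subalgebra dimension = 2^(n-1)
n = 2 + 6 = 8
2^(8 - 1) = 2^7 = 128
Verification: sum of C(8,k) for even k = 1 + 28 + 70 + 28 + 1 = 128
Result = 128


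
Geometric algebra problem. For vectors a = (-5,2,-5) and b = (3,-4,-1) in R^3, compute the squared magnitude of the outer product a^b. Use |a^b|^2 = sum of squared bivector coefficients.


a wedge b = (a1*b2 - a2*b1)*e12 + (a1*b3 - a3*b1)*e13 + (a2*b3 - a3*b2)*e23
e12 coeff: (-5)*(-4) - 2*3 = 20 - 6 = 14
e13 coeff: (-5)*(-1) - (-5)*3 = 5 - (-15) = 20
e23 coeff: 2*(-1) - (-5)*(-4) = -2 - 20 = -22
|a wedge b|^2 = 14^2 + 20^2 + (-22)^2
= 196 + 400 + 484
= 1080


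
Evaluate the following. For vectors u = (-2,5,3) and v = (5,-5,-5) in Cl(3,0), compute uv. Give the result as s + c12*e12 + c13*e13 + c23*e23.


In Cl(3,0): e_i^2 = 1, e_ie_j = -e_je_i for i != j.
Scalar part = u . v = (-2)*5 + 5*(-5) + 3*(-5)
= -10 + (-25) + (-15) = -50
e12 coeff = (-2)*(-5) - 5*5 = 10 - 25 = -15
e13 coeff = (-2)*(-5) - 3*5 = 10 - 15 = -5
e23 coeff = 5*(-5) - 3*(-5) = -25 - (-15) = -10
uv = -50 - 15*e12 - 5*e13 - 10*e23


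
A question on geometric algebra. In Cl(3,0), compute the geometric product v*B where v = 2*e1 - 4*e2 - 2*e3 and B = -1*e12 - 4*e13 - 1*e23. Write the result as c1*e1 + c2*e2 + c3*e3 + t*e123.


vB has grade-1 (vector) and grade-3 (trivector) parts: vB = (v _| B) + (v ^ B).
Vector part <vB>_1:
  e1: -v2*b12 - v3*b13 = -(-4)*(-1) - (-2)*(-4) = -12
  e2: v1*b12 - v3*b23 = (2)*(-1) - (-2)*(-1) = -4
  e3: v1*b13 + v2*b23 = (2)*(-4) + (-4)*(-1) = -4
Trivector part <vB>_3:
  e123: v1*b23 - v2*b13 + v3*b12 = (2)*(-1) - (-4)*(-4) + (-2)*(-1) = -16
vB = -12*e1 - 4*e2 - 4*e3 - 16*e123


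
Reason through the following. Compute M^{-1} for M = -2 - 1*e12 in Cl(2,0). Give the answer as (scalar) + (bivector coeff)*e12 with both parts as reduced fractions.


M = -2 - 1*e12, where e12^2 = -1.
Since M commutes with its reverse ~M = a - b*e12, M * ~M = a^2 - b^2*e12^2 = a^2 + b^2.
So M^{-1} = ~M / (a^2 + b^2) = (a - b*e12)/(a^2 + b^2).
a^2 + b^2 = 4 + 1 = 5
Scalar part = -2/5 = -2/5
Bivector coeff = 1/5 = 1/5
M^{-1} = -2/5 + 1/5*e12


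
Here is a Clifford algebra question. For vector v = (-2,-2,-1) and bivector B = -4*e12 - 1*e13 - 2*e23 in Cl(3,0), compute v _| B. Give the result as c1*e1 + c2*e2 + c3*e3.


Left contraction v _| B = <vB>_1 (grade-1 part of the geometric product vB).
Using e1_|e12 = e2, e2_|e12 = -e1, e1_|e13 = e3, e3_|e13 = -e1, e2_|e23 = e3, e3_|e23 = -e2:
e1 coeff: -v2*b12 - v3*b13 = -(-2)*(-4) - (-1)*(-1) = -9
e2 coeff: v1*b12 - v3*b23 = (-2)*(-4) - (-1)*(-2) = 6
e3 coeff: v1*b13 + v2*b23 = (-2)*(-1) + (-2)*(-2) = 6
v _| B = -9*e1 + 6*e2 + 6*e3


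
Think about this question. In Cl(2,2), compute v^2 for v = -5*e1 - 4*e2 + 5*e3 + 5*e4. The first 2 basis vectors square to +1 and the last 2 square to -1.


v^2 = sum of c_i^2 * e_i^2
Positive signature terms (e_i^2 = +1): (-5)^2 + (-4)^2 = 41
Negative signature terms (e_j^2 = -1): 5^2 + 5^2 = 50
v^2 = 41 - 50 = -9


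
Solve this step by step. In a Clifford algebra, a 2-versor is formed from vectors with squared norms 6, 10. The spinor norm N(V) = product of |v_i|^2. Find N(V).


Spinor norm N(V) = |v1|^2 * |v2|^2 * ... * |v2|^2
= 6 * 10
Running product: 6, 60
N(V) = 60


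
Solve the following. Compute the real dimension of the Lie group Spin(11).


Spin(n) double-covers SO(n); both have Lie algebra so(n) of dimension n(n-1)/2.
n = 11
n(n-1) = 11 * 10 = 110
dim Spin(11) = 110/2 = 55


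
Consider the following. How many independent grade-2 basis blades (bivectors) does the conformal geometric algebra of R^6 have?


The conformal model of R^6 uses Cl(7,1) with m = 6 + 2 = 8 generators.
Number of grade-2 blades = C(m, 2) = C(8, 2)
= 8*7/2 = 28


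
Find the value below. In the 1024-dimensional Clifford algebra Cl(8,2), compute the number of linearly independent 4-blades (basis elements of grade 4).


Number of grade-k basis blades in Cl(p,q) with n = p + q is C(n, k).
n = 8 + 2 = 10
C(10, 4) = 10! / (4! * 6!)
= 3628800 / (24 * 720)
= 210


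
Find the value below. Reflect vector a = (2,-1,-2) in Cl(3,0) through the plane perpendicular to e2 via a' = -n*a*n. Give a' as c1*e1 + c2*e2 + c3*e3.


Reflection formula: a' = -n*a*n, with n = e2 (unit vector, n^2 = 1).
For reflection through hyperplane perp to e2:
The component along e2 flips sign, others stay.
a = (2, -1, -2)
a' = (2, 1, -2)
a' = 2*e1 + 1*e2 - 2*e3


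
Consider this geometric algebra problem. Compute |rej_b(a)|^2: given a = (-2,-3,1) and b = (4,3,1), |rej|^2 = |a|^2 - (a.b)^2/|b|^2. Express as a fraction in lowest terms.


|a|^2 = (-2)^2 + (-3)^2 + 1^2 = 14
|b|^2 = 4^2 + 3^2 + 1^2 = 26
a . b = (-2)*4 + (-3)*3 + 1*1 = -16
(a.b)^2 = (-16)^2 = 256
|rej|^2 = 14 - 256/26
= (364 - 256)/26
= 108/26
In lowest terms: 54/13


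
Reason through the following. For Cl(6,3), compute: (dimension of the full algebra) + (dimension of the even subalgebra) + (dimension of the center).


n = 6 + 3 = 9
Total dim = 2^9 = 512
Even subalgebra dim = 2^8 = 256
n is odd, so center dim = 2
Sum = 512 + 256 + 2 = 770


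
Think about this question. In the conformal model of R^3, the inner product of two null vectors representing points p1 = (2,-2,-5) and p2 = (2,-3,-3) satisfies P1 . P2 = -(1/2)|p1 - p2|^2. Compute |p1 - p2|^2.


p1 - p2 = (0, 1, -2)
|p1 - p2|^2 = 0^2 + 1^2 + (-2)^2
= 0 + 1 + 4
= 5


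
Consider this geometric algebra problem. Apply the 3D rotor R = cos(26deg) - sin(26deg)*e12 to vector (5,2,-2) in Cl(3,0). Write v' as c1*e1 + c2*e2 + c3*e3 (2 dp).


Rotor R = cos(26deg) - sin(26deg)*e12
Rotation angle theta = 2 * 26 = 52 degrees in the e12 plane (e1 -> e2).
The component perpendicular to the plane (e3) is invariant: v'_3 = v3 = -2.00
cos(52deg) = 0.6157, sin(52deg) = 0.7880
v'_1 = v1*cos(theta) - v2*sin(theta) = 5*0.6157 - 2*0.7880 = 1.50
v'_2 = v1*sin(theta) + v2*cos(theta) = 5*0.7880 + 2*0.6157 = 5.17
v' = 1.50*e1 + 5.17*e2 - 2.00*e3


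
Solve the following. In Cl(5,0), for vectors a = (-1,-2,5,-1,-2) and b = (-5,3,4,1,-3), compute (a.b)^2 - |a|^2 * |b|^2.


a . b = (-1)*(-5) + (-2)*3 + 5*4 + (-1)*1 + (-2)*(-3)
= 5 + (-6) + 20 + (-1) + 6 = 24
|a|^2 = (-1)^2 + (-2)^2 + 5^2 + (-1)^2 + (-2)^2 = 35
|b|^2 = (-5)^2 + 3^2 + 4^2 + 1^2 + (-3)^2 = 60
(a.b)^2 = 24^2 = 576
|a|^2 * |b|^2 = 35 * 60 = 2100
Result = 576 - 2100 = -1524


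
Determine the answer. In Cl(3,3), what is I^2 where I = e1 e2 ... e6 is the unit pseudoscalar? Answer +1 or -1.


The pseudoscalar I = e1...e_n (product of all n generators) of Cl(p,q) satisfies I^2 = (-1)^(q + n(n-1)/2).
p = 3, q = 3, n = p + q = 6
n(n-1)/2 = 6 * 5 / 2 = 15
Exponent = q + n(n-1)/2 = 3 + 15 = 18
I^2 = (-1)^18 = +1


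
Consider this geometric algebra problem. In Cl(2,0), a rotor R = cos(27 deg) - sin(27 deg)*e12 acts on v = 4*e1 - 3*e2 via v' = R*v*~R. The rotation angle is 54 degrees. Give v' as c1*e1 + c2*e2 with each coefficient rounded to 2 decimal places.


Rotor R = cos(27deg) - sin(27deg)*e12
Rotation angle theta = 2 * 27 = 54 degrees
v' = R*v*~R rotates v by theta.
cos(54deg) = 0.5878, sin(54deg) = 0.8090
v'_1 = 4*cos(54deg) - (-3)*sin(54deg)
= 4*0.5878 - (-3)*0.8090
= 4.78
v'_2 = 4*sin(54deg) + (-3)*cos(54deg)
= 4*0.8090 + (-3)*0.5878
= 1.47
v' = 4.78*e1 + 1.47*e2


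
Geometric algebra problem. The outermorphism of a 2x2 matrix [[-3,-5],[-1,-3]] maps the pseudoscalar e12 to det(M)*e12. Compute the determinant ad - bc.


The outermorphism of a linear map f sends e1^e2 to f(e1)^f(e2).
f(e1) = -3*e1 - 1*e2
f(e2) = -5*e1 - 3*e2
f(e1) ^ f(e2) = (-3*e1 - 1*e2) ^ (-5*e1 - 3*e2)
= (-3)*(-3)*e12 + (-1)*(-5)*e21
= (9 - 5)*e12
= 4*e12
Coefficient = 4


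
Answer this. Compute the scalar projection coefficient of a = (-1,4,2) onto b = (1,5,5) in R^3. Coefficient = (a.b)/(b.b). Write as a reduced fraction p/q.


Projection coefficient = (a . b) / (b . b)
a . b = (-1)*1 + 4*5 + 2*5
= -1 + 20 + 10 = 29
b . b = 1^2 + 5^2 + 5^2
= 1 + 25 + 25 = 51
Coefficient = 29/51
In lowest terms: 29/51


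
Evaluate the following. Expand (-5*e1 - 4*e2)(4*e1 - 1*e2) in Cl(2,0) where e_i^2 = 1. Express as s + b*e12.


Expand: (-5*e1 - 4*e2)(4*e1 - 1*e2)
= (-5)*4*e1e1 + (-5)*(-1)*e1e2 + (-4)*4*e2e1 + (-4)*(-1)*e2e2
Using e1^2 = e2^2 = 1, e2e1 = -e1e2:
Scalar part s = (-5)*4 + (-4)*(-1) = -20 + 4 = -16
Bivector part b = (-5)*(-1) - (-4)*4 = 5 - (-16) = 21
uv = -16 + 21*e12


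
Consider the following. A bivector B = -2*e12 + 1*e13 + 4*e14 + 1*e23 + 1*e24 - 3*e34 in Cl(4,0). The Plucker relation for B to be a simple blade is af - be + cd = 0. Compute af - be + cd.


Plucker relation: af - be + cd
a*f = (-2)*(-3) = 6
b*e = 1*1 = 1
c*d = 4*1 = 4
af - be + cd = 6 - 1 + 4
= 9


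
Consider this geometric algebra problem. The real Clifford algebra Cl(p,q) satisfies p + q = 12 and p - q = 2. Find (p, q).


We need p + q = 12 and p - q = 2.
Adding: 2p = 12 + 2 = 14, so p = 7.
Then q = 12 - 7 = 5.
(p, q) = (7, 5)


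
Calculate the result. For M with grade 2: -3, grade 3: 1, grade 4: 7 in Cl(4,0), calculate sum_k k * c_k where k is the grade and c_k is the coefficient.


Grade-weighted sum = sum of grade_k * coefficient_k
2*(-3) = -6
3*1 = 3
4*7 = 28
Total = -6 + 3 + 28 = 25


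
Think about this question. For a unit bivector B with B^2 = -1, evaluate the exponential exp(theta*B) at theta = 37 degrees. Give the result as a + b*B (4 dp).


For a unit bivector B with B^2 = -1, the exponential series gives
e^(theta*B) = cos(theta) + sin(theta)*B (the GA analogue of Euler's formula).
theta = 37 degrees = 0.645772 rad
cos(37 deg) = 0.7986
sin(37 deg) = 0.6018
exp(theta*B) = 0.7986 + 0.6018*B


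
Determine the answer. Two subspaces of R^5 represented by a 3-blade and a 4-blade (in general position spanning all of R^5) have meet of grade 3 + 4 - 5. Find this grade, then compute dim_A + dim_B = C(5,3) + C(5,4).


Meet grade = grade(A) + grade(B) - n
= 3 + 4 - 5 = 2
C(5,3) = 10
C(5,4) = 5
dim_A + dim_B = 10 + 5 = 15


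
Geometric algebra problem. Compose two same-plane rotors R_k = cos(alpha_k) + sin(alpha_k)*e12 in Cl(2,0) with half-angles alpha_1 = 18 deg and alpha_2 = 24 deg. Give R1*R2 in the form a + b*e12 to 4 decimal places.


Same-plane rotors commute and their half-angles add:
R1*R2 = cos(a1 + a2) + sin(a1 + a2)*e12.
a1 + a2 = 18 + 24 = 42 deg
cos(42 deg) = 0.7431
sin(42 deg) = 0.6691
R1*R2 = 0.7431 + 0.6691*e12


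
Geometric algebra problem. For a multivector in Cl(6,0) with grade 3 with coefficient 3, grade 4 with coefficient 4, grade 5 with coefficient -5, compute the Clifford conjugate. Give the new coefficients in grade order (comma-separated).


Clifford conjugate sign for grade k: (-1)^(k(k+1)/2)
Grade 3: (-1)^(3*4/2) = (-1)^6 = 1, coeff 3 -> 3
Grade 4: (-1)^(4*5/2) = (-1)^10 = 1, coeff 4 -> 4
Grade 5: (-1)^(5*6/2) = (-1)^15 = -1, coeff -5 -> 5
Conjugated coefficients: 3, 4, 5


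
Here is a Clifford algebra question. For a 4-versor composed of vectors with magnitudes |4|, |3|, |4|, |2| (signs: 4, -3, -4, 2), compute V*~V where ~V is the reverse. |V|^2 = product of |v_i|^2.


Each vector v_i has |v_i|^2 = s_i^2
Squared scales: 4^2 = 16, (-3)^2 = 9, (-4)^2 = 16, 2^2 = 4
|V|^2 = 16 * 9 * 16 * 4
= 9216


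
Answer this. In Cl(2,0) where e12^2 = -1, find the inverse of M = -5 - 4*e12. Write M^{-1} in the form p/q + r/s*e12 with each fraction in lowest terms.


M = -5 - 4*e12, where e12^2 = -1.
Since M commutes with its reverse ~M = a - b*e12, M * ~M = a^2 - b^2*e12^2 = a^2 + b^2.
So M^{-1} = ~M / (a^2 + b^2) = (a - b*e12)/(a^2 + b^2).
a^2 + b^2 = 25 + 16 = 41
Scalar part = -5/41 = -5/41
Bivector coeff = 4/41 = 4/41
M^{-1} = -5/41 + 4/41*e12


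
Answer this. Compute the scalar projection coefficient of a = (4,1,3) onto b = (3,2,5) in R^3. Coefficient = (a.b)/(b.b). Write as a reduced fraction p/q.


Projection coefficient = (a . b) / (b . b)
a . b = 4*3 + 1*2 + 3*5
= 12 + 2 + 15 = 29
b . b = 3^2 + 2^2 + 5^2
= 9 + 4 + 25 = 38
Coefficient = 29/38
In lowest terms: 29/38


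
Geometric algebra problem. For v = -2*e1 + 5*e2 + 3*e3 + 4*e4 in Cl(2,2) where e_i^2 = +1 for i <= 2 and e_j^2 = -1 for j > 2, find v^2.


v^2 = sum of c_i^2 * e_i^2
Positive signature terms (e_i^2 = +1): (-2)^2 + 5^2 = 29
Negative signature terms (e_j^2 = -1): 3^2 + 4^2 = 25
v^2 = 29 - 25 = 4


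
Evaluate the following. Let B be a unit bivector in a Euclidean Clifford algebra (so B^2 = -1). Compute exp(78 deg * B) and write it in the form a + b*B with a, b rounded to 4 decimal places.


For a unit bivector B with B^2 = -1, the exponential series gives
e^(theta*B) = cos(theta) + sin(theta)*B (the GA analogue of Euler's formula).
theta = 78 degrees = 1.361357 rad
cos(78 deg) = 0.2079
sin(78 deg) = 0.9781
exp(theta*B) = 0.2079 + 0.9781*B


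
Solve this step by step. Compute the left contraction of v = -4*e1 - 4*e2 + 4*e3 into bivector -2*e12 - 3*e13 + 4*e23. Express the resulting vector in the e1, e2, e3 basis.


Left contraction v _| B = <vB>_1 (grade-1 part of the geometric product vB).
Using e1_|e12 = e2, e2_|e12 = -e1, e1_|e13 = e3, e3_|e13 = -e1, e2_|e23 = e3, e3_|e23 = -e2:
e1 coeff: -v2*b12 - v3*b13 = -(-4)*(-2) - (4)*(-3) = 4
e2 coeff: v1*b12 - v3*b23 = (-4)*(-2) - (4)*(4) = -8
e3 coeff: v1*b13 + v2*b23 = (-4)*(-3) + (-4)*(4) = -4
v _| B = 4*e1 - 8*e2 - 4*e3


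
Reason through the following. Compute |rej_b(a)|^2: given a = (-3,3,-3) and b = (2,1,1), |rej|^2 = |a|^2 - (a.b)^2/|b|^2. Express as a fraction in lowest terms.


|a|^2 = (-3)^2 + 3^2 + (-3)^2 = 27
|b|^2 = 2^2 + 1^2 + 1^2 = 6
a . b = (-3)*2 + 3*1 + (-3)*1 = -6
(a.b)^2 = (-6)^2 = 36
|rej|^2 = 27 - 36/6
= (162 - 36)/6
= 126/6
In lowest terms: 21/1


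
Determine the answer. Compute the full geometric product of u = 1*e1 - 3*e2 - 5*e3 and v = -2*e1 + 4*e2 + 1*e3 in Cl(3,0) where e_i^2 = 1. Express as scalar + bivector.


In Cl(3,0): e_i^2 = 1, e_ie_j = -e_je_i for i != j.
Scalar part = u . v = 1*(-2) + (-3)*4 + (-5)*1
= -2 + (-12) + (-5) = -19
e12 coeff = 1*4 - (-3)*(-2) = 4 - 6 = -2
e13 coeff = 1*1 - (-5)*(-2) = 1 - 10 = -9
e23 coeff = (-3)*1 - (-5)*4 = -3 - (-20) = 17
uv = -19 - 2*e12 - 9*e13 + 17*e23


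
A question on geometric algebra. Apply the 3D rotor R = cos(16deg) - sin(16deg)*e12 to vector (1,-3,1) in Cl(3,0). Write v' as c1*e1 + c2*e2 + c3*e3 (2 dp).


Rotor R = cos(16deg) - sin(16deg)*e12
Rotation angle theta = 2 * 16 = 32 degrees in the e12 plane (e1 -> e2).
The component perpendicular to the plane (e3) is invariant: v'_3 = v3 = 1.00
cos(32deg) = 0.8480, sin(32deg) = 0.5299
v'_1 = v1*cos(theta) - v2*sin(theta) = 1*0.8480 - (-3)*0.5299 = 2.44
v'_2 = v1*sin(theta) + v2*cos(theta) = 1*0.5299 + (-3)*0.8480 = -2.01
v' = 2.44*e1 - 2.01*e2 + 1.00*e3


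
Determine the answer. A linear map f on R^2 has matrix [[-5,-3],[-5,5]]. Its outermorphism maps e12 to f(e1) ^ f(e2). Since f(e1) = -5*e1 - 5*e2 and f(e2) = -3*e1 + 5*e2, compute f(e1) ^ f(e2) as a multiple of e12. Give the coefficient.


The outermorphism of a linear map f sends e1^e2 to f(e1)^f(e2).
f(e1) = -5*e1 - 5*e2
f(e2) = -3*e1 + 5*e2
f(e1) ^ f(e2) = (-5*e1 - 5*e2) ^ (-3*e1 + 5*e2)
= (-5)*5*e12 + (-5)*(-3)*e21
= (-25 - 15)*e12
= -40*e12
Coefficient = -40


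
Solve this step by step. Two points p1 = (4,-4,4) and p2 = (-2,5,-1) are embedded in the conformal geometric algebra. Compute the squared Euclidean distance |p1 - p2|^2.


p1 - p2 = (6, -9, 5)
|p1 - p2|^2 = 6^2 + (-9)^2 + 5^2
= 36 + 81 + 25
= 142


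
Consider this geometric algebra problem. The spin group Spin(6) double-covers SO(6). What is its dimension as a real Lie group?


Spin(n) double-covers SO(n); both have Lie algebra so(n) of dimension n(n-1)/2.
n = 6
n(n-1) = 6 * 5 = 30
dim Spin(6) = 30/2 = 15


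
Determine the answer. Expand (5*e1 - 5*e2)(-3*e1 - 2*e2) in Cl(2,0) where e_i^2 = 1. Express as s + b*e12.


Expand: (5*e1 - 5*e2)(-3*e1 - 2*e2)
= 5*(-3)*e1e1 + 5*(-2)*e1e2 + (-5)*(-3)*e2e1 + (-5)*(-2)*e2e2
Using e1^2 = e2^2 = 1, e2e1 = -e1e2:
Scalar part s = 5*(-3) + (-5)*(-2) = -15 + 10 = -5
Bivector part b = 5*(-2) - (-5)*(-3) = -10 - 15 = -25
uv = -5 - 25*e12


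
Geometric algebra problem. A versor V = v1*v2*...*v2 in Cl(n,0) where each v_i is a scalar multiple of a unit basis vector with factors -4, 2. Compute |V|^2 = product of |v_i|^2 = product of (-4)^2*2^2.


Each vector v_i has |v_i|^2 = s_i^2
Squared scales: (-4)^2 = 16, 2^2 = 4
|V|^2 = 16 * 4
= 64


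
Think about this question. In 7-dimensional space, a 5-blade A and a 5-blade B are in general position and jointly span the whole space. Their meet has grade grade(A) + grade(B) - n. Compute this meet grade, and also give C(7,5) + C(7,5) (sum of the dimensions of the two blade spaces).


Meet grade = grade(A) + grade(B) - n
= 5 + 5 - 7 = 3
C(7,5) = 21
C(7,5) = 21
dim_A + dim_B = 21 + 21 = 42


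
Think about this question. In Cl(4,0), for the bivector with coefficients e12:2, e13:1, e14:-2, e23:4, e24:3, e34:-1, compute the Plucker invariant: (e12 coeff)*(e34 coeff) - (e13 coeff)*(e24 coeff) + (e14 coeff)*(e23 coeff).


Plucker relation: af - be + cd
a*f = 2*(-1) = -2
b*e = 1*3 = 3
c*d = (-2)*4 = -8
af - be + cd = -2 - 3 + (-8)
= -13


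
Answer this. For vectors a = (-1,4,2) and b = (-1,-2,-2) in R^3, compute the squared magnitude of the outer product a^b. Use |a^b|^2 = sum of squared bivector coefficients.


a wedge b = (a1*b2 - a2*b1)*e12 + (a1*b3 - a3*b1)*e13 + (a2*b3 - a3*b2)*e23
e12 coeff: (-1)*(-2) - 4*(-1) = 2 - (-4) = 6
e13 coeff: (-1)*(-2) - 2*(-1) = 2 - (-2) = 4
e23 coeff: 4*(-2) - 2*(-2) = -8 - (-4) = -4
|a wedge b|^2 = 6^2 + 4^2 + (-4)^2
= 36 + 16 + 16
= 68


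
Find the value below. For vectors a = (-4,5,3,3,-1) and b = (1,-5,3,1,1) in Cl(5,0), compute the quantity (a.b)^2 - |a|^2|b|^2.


a . b = (-4)*1 + 5*(-5) + 3*3 + 3*1 + (-1)*1
= -4 + (-25) + 9 + 3 + (-1) = -18
|a|^2 = (-4)^2 + 5^2 + 3^2 + 3^2 + (-1)^2 = 60
|b|^2 = 1^2 + (-5)^2 + 3^2 + 1^2 + 1^2 = 37
(a.b)^2 = (-18)^2 = 324
|a|^2 * |b|^2 = 60 * 37 = 2220
Result = 324 - 2220 = -1896


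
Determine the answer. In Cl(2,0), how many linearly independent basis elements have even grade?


Even subalgebra dimension = 2^(n-1)
n = 2 + 0 = 2
2^(2 - 1) = 2^1 = 2
Verification: sum of C(2,k) for even k = 1 + 1 = 2
Result = 2


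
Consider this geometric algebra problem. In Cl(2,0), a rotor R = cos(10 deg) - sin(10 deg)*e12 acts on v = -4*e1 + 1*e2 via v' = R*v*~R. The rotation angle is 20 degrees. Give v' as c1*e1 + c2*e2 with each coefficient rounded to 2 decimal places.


Rotor R = cos(10deg) - sin(10deg)*e12
Rotation angle theta = 2 * 10 = 20 degrees
v' = R*v*~R rotates v by theta.
cos(20deg) = 0.9397, sin(20deg) = 0.3420
v'_1 = -4*cos(20deg) - 1*sin(20deg)
= -4*0.9397 - 1*0.3420
= -4.10
v'_2 = -4*sin(20deg) + 1*cos(20deg)
= -4*0.3420 + 1*0.9397
= -0.43
v' = -4.10*e1 - 0.43*e2


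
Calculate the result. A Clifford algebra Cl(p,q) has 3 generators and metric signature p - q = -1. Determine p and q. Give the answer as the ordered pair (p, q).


We need p + q = 3 and p - q = -1.
Adding: 2p = 3 + (-1) = 2, so p = 1.
Then q = 3 - 1 = 2.
(p, q) = (1, 2)


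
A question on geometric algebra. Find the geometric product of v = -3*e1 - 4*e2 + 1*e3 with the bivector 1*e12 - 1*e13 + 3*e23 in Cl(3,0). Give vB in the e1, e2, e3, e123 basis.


vB has grade-1 (vector) and grade-3 (trivector) parts: vB = (v _| B) + (v ^ B).
Vector part <vB>_1:
  e1: -v2*b12 - v3*b13 = -(-4)*(1) - (1)*(-1) = 5
  e2: v1*b12 - v3*b23 = (-3)*(1) - (1)*(3) = -6
  e3: v1*b13 + v2*b23 = (-3)*(-1) + (-4)*(3) = -9
Trivector part <vB>_3:
  e123: v1*b23 - v2*b13 + v3*b12 = (-3)*(3) - (-4)*(-1) + (1)*(1) = -12
vB = 5*e1 - 6*e2 - 9*e3 - 12*e123


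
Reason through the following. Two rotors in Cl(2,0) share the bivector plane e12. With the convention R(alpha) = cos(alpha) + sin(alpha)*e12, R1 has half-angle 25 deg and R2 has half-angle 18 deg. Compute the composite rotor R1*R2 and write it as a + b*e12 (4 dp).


Same-plane rotors commute and their half-angles add:
R1*R2 = cos(a1 + a2) + sin(a1 + a2)*e12.
a1 + a2 = 25 + 18 = 43 deg
cos(43 deg) = 0.7314
sin(43 deg) = 0.6820
R1*R2 = 0.7314 + 0.6820*e12


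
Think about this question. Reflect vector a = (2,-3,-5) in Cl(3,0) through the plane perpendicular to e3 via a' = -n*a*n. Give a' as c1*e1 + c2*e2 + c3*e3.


Reflection formula: a' = -n*a*n, with n = e3 (unit vector, n^2 = 1).
For reflection through hyperplane perp to e3:
The component along e3 flips sign, others stay.
a = (2, -3, -5)
a' = (2, -3, 5)
a' = 2*e1 - 3*e2 + 5*e3


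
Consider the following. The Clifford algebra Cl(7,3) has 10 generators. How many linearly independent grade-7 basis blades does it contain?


Number of grade-k basis blades in Cl(p,q) with n = p + q is C(n, k).
n = 7 + 3 = 10
C(10, 7) = 10! / (7! * 3!)
= 3628800 / (5040 * 6)
= 120


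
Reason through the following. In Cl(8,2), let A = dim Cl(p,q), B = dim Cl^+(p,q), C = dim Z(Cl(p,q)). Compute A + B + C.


n = 8 + 2 = 10
Total dim = 2^10 = 1024
Even subalgebra dim = 2^9 = 512
n is even, so center dim = 1
Sum = 1024 + 512 + 1 = 1537


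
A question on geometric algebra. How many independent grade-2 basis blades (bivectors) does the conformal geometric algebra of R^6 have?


The conformal model of R^6 uses Cl(7,1) with m = 6 + 2 = 8 generators.
Number of grade-2 blades = C(m, 2) = C(8, 2)
= 8*7/2 = 28


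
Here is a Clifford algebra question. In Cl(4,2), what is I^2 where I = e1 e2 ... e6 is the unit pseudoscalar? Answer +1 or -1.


The pseudoscalar I = e1...e_n (product of all n generators) of Cl(p,q) satisfies I^2 = (-1)^(q + n(n-1)/2).
p = 4, q = 2, n = p + q = 6
n(n-1)/2 = 6 * 5 / 2 = 15
Exponent = q + n(n-1)/2 = 2 + 15 = 17
I^2 = (-1)^17 = -1


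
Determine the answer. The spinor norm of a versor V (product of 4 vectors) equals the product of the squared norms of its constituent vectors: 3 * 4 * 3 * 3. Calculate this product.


Spinor norm N(V) = |v1|^2 * |v2|^2 * ... * |v4|^2
= 3 * 4 * 3 * 3
Running product: 3, 12, 36, 108
N(V) = 108


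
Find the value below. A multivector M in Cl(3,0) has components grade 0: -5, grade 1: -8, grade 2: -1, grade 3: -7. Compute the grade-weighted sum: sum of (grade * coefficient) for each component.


Grade-weighted sum = sum of grade_k * coefficient_k
0*(-5) = 0
1*(-8) = -8
2*(-1) = -2
3*(-7) = -21
Total = 0 + (-8) + (-2) + (-21) = -31


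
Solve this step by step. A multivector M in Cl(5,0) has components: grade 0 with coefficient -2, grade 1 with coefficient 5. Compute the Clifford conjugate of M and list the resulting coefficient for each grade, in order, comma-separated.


Clifford conjugate sign for grade k: (-1)^(k(k+1)/2)
Grade 0: (-1)^(0*1/2) = (-1)^0 = 1, coeff -2 -> -2
Grade 1: (-1)^(1*2/2) = (-1)^1 = -1, coeff 5 -> -5
Conjugated coefficients: -2, -5


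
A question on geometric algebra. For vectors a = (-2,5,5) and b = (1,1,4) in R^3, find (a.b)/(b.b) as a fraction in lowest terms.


Projection coefficient = (a . b) / (b . b)
a . b = (-2)*1 + 5*1 + 5*4
= -2 + 5 + 20 = 23
b . b = 1^2 + 1^2 + 4^2
= 1 + 1 + 16 = 18
Coefficient = 23/18
In lowest terms: 23/18


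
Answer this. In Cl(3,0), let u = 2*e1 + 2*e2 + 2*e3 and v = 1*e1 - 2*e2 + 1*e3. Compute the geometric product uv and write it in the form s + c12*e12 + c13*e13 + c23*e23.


In Cl(3,0): e_i^2 = 1, e_ie_j = -e_je_i for i != j.
Scalar part = u . v = 2*1 + 2*(-2) + 2*1
= 2 + (-4) + 2 = 0
e12 coeff = 2*(-2) - 2*1 = -4 - 2 = -6
e13 coeff = 2*1 - 2*1 = 2 - 2 = 0
e23 coeff = 2*1 - 2*(-2) = 2 - (-4) = 6
uv = 0 - 6*e12 + 0*e13 + 6*e23


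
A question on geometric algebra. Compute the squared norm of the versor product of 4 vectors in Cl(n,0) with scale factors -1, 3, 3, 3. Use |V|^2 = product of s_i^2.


Each vector v_i has |v_i|^2 = s_i^2
Squared scales: (-1)^2 = 1, 3^2 = 9, 3^2 = 9, 3^2 = 9
|V|^2 = 1 * 9 * 9 * 9
= 729


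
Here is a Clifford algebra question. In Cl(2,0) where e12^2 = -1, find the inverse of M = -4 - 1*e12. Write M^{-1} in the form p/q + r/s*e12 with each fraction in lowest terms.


M = -4 - 1*e12, where e12^2 = -1.
Since M commutes with its reverse ~M = a - b*e12, M * ~M = a^2 - b^2*e12^2 = a^2 + b^2.
So M^{-1} = ~M / (a^2 + b^2) = (a - b*e12)/(a^2 + b^2).
a^2 + b^2 = 16 + 1 = 17
Scalar part = -4/17 = -4/17
Bivector coeff = 1/17 = 1/17
M^{-1} = -4/17 + 1/17*e12


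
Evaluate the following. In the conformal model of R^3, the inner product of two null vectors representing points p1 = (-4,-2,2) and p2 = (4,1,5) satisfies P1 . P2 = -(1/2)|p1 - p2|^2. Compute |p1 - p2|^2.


p1 - p2 = (-8, -3, -3)
|p1 - p2|^2 = (-8)^2 + (-3)^2 + (-3)^2
= 64 + 9 + 9
= 82


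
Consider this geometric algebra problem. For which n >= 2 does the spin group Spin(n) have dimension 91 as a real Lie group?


dim Spin(n) = dim so(n) = n(n-1)/2.
Solve n(n-1)/2 = 91, i.e. n^2 - n - 182 = 0.
Discriminant = 1 + 8*91 = 729
n = (1 + sqrt(729))/2 = (1 + 27)/2 = 14


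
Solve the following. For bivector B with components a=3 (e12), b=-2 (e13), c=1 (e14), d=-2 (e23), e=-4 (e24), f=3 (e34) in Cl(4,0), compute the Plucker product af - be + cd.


Plucker relation: af - be + cd
a*f = 3*3 = 9
b*e = (-2)*(-4) = 8
c*d = 1*(-2) = -2
af - be + cd = 9 - 8 + (-2)
= -1


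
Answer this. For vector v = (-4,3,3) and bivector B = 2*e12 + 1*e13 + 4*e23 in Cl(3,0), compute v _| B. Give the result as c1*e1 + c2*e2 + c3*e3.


Left contraction v _| B = <vB>_1 (grade-1 part of the geometric product vB).
Using e1_|e12 = e2, e2_|e12 = -e1, e1_|e13 = e3, e3_|e13 = -e1, e2_|e23 = e3, e3_|e23 = -e2:
e1 coeff: -v2*b12 - v3*b13 = -(3)*(2) - (3)*(1) = -9
e2 coeff: v1*b12 - v3*b23 = (-4)*(2) - (3)*(4) = -20
e3 coeff: v1*b13 + v2*b23 = (-4)*(1) + (3)*(4) = 8
v _| B = -9*e1 - 20*e2 + 8*e3


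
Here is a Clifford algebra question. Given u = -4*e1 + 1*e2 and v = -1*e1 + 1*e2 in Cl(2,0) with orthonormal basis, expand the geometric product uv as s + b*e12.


Expand: (-4*e1 + 1*e2)(-1*e1 + 1*e2)
= (-4)*(-1)*e1e1 + (-4)*1*e1e2 + 1*(-1)*e2e1 + 1*1*e2e2
Using e1^2 = e2^2 = 1, e2e1 = -e1e2:
Scalar part s = (-4)*(-1) + 1*1 = 4 + 1 = 5
Bivector part b = (-4)*1 - 1*(-1) = -4 - (-1) = -3
uv = 5 - 3*e12


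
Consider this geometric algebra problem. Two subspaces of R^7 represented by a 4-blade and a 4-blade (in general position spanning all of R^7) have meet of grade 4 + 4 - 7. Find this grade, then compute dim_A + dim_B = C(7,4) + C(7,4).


Meet grade = grade(A) + grade(B) - n
= 4 + 4 - 7 = 1
C(7,4) = 35
C(7,4) = 35
dim_A + dim_B = 35 + 35 = 70


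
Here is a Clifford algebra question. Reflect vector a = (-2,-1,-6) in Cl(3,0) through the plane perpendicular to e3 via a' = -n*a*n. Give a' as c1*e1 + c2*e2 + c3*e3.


Reflection formula: a' = -n*a*n, with n = e3 (unit vector, n^2 = 1).
For reflection through hyperplane perp to e3:
The component along e3 flips sign, others stay.
a = (-2, -1, -6)
a' = (-2, -1, 6)
a' = -2*e1 - 1*e2 + 6*e3


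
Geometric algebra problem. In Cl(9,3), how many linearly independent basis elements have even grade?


Even subalgebra dimension = 2^(n-1)
n = 9 + 3 = 12
2^(12 - 1) = 2^11 = 2048
Verification: sum of C(12,k) for even k = 1 + 66 + 495 + 924 + 495 + 66 + 1 = 2048
Result = 2048


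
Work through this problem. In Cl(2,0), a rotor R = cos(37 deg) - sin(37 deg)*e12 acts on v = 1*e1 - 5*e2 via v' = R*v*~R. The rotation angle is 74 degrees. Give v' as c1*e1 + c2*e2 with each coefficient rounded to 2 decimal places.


Rotor R = cos(37deg) - sin(37deg)*e12
Rotation angle theta = 2 * 37 = 74 degrees
v' = R*v*~R rotates v by theta.
cos(74deg) = 0.2756, sin(74deg) = 0.9613
v'_1 = 1*cos(74deg) - (-5)*sin(74deg)
= 1*0.2756 - (-5)*0.9613
= 5.08
v'_2 = 1*sin(74deg) + (-5)*cos(74deg)
= 1*0.9613 + (-5)*0.2756
= -0.42
v' = 5.08*e1 - 0.42*e2


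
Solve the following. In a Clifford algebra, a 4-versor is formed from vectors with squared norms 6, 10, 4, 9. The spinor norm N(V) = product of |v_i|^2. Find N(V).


Spinor norm N(V) = |v1|^2 * |v2|^2 * ... * |v4|^2
= 6 * 10 * 4 * 9
Running product: 6, 60, 240, 2160
N(V) = 2160


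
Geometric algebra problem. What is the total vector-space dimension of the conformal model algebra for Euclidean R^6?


The conformal model of R^6 uses Cl(7,1): the 6 Euclidean generators plus two extra orthogonal generators e+ (e+^2 = +1) and e- (e-^2 = -1), from which the null vectors e0, einf are built.
Number of generators m = 6 + 2 = 8.
dim Cl(p,q) = 2^m = 2^8 = 256


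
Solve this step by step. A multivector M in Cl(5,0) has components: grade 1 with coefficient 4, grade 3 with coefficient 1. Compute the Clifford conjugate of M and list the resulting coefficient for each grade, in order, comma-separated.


Clifford conjugate sign for grade k: (-1)^(k(k+1)/2)
Grade 1: (-1)^(1*2/2) = (-1)^1 = -1, coeff 4 -> -4
Grade 3: (-1)^(3*4/2) = (-1)^6 = 1, coeff 1 -> 1
Conjugated coefficients: -4, 1


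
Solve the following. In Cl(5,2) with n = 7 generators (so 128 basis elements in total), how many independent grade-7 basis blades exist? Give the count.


Number of grade-k basis blades in Cl(p,q) with n = p + q is C(n, k).
n = 5 + 2 = 7
C(7, 7) = 7! / (7! * 0!)
= 5040 / (5040 * 1)
= 1


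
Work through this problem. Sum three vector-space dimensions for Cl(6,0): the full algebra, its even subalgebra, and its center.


n = 6 + 0 = 6
Total dim = 2^6 = 64
Even subalgebra dim = 2^5 = 32
n is even, so center dim = 1
Sum = 64 + 32 + 1 = 97


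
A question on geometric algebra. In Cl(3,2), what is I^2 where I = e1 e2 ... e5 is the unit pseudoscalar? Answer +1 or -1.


The pseudoscalar I = e1...e_n (product of all n generators) of Cl(p,q) satisfies I^2 = (-1)^(q + n(n-1)/2).
p = 3, q = 2, n = p + q = 5
n(n-1)/2 = 5 * 4 / 2 = 10
Exponent = q + n(n-1)/2 = 2 + 10 = 12
I^2 = (-1)^12 = +1


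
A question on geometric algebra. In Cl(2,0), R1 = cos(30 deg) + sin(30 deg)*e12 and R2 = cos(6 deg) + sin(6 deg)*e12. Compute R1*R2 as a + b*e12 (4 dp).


Same-plane rotors commute and their half-angles add:
R1*R2 = cos(a1 + a2) + sin(a1 + a2)*e12.
a1 + a2 = 30 + 6 = 36 deg
cos(36 deg) = 0.8090
sin(36 deg) = 0.5878
R1*R2 = 0.8090 + 0.5878*e12


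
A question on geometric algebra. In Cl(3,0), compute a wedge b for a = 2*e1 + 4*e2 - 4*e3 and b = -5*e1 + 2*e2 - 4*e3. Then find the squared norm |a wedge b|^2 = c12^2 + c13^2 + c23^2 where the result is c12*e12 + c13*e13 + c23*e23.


a wedge b = (a1*b2 - a2*b1)*e12 + (a1*b3 - a3*b1)*e13 + (a2*b3 - a3*b2)*e23
e12 coeff: 2*2 - 4*(-5) = 4 - (-20) = 24
e13 coeff: 2*(-4) - (-4)*(-5) = -8 - 20 = -28
e23 coeff: 4*(-4) - (-4)*2 = -16 - (-8) = -8
|a wedge b|^2 = 24^2 + (-28)^2 + (-8)^2
= 576 + 784 + 64
= 1424


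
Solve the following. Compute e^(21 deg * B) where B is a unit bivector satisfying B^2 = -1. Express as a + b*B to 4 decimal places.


For a unit bivector B with B^2 = -1, the exponential series gives
e^(theta*B) = cos(theta) + sin(theta)*B (the GA analogue of Euler's formula).
theta = 21 degrees = 0.366519 rad
cos(21 deg) = 0.9336
sin(21 deg) = 0.3584
exp(theta*B) = 0.9336 + 0.3584*B


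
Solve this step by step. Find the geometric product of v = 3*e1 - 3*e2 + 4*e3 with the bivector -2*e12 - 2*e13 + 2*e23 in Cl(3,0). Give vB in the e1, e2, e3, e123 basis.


vB has grade-1 (vector) and grade-3 (trivector) parts: vB = (v _| B) + (v ^ B).
Vector part <vB>_1:
  e1: -v2*b12 - v3*b13 = -(-3)*(-2) - (4)*(-2) = 2
  e2: v1*b12 - v3*b23 = (3)*(-2) - (4)*(2) = -14
  e3: v1*b13 + v2*b23 = (3)*(-2) + (-3)*(2) = -12
Trivector part <vB>_3:
  e123: v1*b23 - v2*b13 + v3*b12 = (3)*(2) - (-3)*(-2) + (4)*(-2) = -8
vB = 2*e1 - 14*e2 - 12*e3 - 8*e123


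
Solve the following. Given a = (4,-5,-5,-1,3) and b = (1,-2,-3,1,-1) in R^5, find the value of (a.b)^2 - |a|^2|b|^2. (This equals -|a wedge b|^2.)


a . b = 4*1 + (-5)*(-2) + (-5)*(-3) + (-1)*1 + 3*(-1)
= 4 + 10 + 15 + (-1) + (-3) = 25
|a|^2 = 4^2 + (-5)^2 + (-5)^2 + (-1)^2 + 3^2 = 76
|b|^2 = 1^2 + (-2)^2 + (-3)^2 + 1^2 + (-1)^2 = 16
(a.b)^2 = 25^2 = 625
|a|^2 * |b|^2 = 76 * 16 = 1216
Result = 625 - 1216 = -591


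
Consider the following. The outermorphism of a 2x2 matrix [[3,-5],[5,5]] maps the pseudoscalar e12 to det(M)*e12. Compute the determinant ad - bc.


The outermorphism of a linear map f sends e1^e2 to f(e1)^f(e2).
f(e1) = 3*e1 + 5*e2
f(e2) = -5*e1 + 5*e2
f(e1) ^ f(e2) = (3*e1 + 5*e2) ^ (-5*e1 + 5*e2)
= 3*5*e12 + 5*(-5)*e21
= (15 - (-25))*e12
= 40*e12
Coefficient = 40


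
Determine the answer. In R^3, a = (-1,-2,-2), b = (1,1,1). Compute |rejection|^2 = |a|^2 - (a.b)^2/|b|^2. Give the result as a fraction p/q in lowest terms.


|a|^2 = (-1)^2 + (-2)^2 + (-2)^2 = 9
|b|^2 = 1^2 + 1^2 + 1^2 = 3
a . b = (-1)*1 + (-2)*1 + (-2)*1 = -5
(a.b)^2 = (-5)^2 = 25
|rej|^2 = 9 - 25/3
= (27 - 25)/3
= 2/3
In lowest terms: 2/3


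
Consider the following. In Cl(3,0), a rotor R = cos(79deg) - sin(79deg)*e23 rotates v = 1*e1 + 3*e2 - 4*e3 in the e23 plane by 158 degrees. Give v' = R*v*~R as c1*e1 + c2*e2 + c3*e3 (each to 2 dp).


Rotor R = cos(79deg) - sin(79deg)*e23
Rotation angle theta = 2 * 79 = 158 degrees in the e23 plane (e2 -> e3).
The component perpendicular to the plane (e1) is invariant: v'_1 = v1 = 1.00
cos(158deg) = -0.9272, sin(158deg) = 0.3746
v'_2 = v2*cos(theta) - v3*sin(theta) = 3*(-0.9272) - (-4)*0.3746 = -1.28
v'_3 = v2*sin(theta) + v3*cos(theta) = 3*0.3746 + (-4)*(-0.9272) = 4.83
v' = 1.00*e1 - 1.28*e2 + 4.83*e3


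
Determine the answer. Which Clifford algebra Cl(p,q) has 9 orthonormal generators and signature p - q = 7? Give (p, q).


We need p + q = 9 and p - q = 7.
Adding: 2p = 9 + 7 = 16, so p = 8.
Then q = 9 - 8 = 1.
(p, q) = (8, 1)


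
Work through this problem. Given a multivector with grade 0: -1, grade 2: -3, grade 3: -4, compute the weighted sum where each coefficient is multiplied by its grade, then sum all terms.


Grade-weighted sum = sum of grade_k * coefficient_k
0*(-1) = 0
2*(-3) = -6
3*(-4) = -12
Total = 0 + (-6) + (-12) = -18


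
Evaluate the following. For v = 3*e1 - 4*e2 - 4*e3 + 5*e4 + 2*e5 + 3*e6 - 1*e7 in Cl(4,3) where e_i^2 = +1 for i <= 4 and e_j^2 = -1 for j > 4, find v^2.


v^2 = sum of c_i^2 * e_i^2
Positive signature terms (e_i^2 = +1): 3^2 + (-4)^2 + (-4)^2 + 5^2 = 66
Negative signature terms (e_j^2 = -1): 2^2 + 3^2 + (-1)^2 = 14
v^2 = 66 - 14 = 52


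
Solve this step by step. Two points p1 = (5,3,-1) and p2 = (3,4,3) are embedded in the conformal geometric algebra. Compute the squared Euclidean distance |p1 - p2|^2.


p1 - p2 = (2, -1, -4)
|p1 - p2|^2 = 2^2 + (-1)^2 + (-4)^2
= 4 + 1 + 16
= 21
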